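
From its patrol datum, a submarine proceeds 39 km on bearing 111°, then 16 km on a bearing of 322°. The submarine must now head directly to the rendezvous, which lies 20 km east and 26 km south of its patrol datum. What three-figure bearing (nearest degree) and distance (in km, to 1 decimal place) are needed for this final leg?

195°, 25.5 km

Leg 1 (111°, 39 km): east 39 sin 111° = 36.41, north 39 cos 111° = -13.98
Leg 2 (322°, 16 km): east 16 sin 322° = -9.85, north 16 cos 322° = 12.61
Current position: (26.56, -1.37). Target: (20, -26). Remaining: Δeast = -6.56, Δnorth = -24.63.
Bearing = atan2(-6.56, -24.63) mod 360° = 194.91°; distance = √((-6.56)² + (-24.63)²) = 25.490 km.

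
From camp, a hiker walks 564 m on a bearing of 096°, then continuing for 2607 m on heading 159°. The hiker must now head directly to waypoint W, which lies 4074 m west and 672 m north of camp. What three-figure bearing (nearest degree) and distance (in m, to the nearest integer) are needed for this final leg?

Leg 1 (096°, 564 m): east 564 sin 96° = 560.91, north 564 cos 96° = -58.95
Leg 2 (159°, 2607 m): east 2607 sin 159° = 934.27, north 2607 cos 159° = -2433.84
Current position: (1495.18, -2492.80). Target: (-4074, 672). Remaining: Δeast = -5569.18, Δnorth = 3164.80.
Bearing = atan2(-5569.18, 3164.80) mod 360° = 299.61°; distance = √((-5569.18)² + (3164.80)²) = 6405.596 m.

300°, 6406 m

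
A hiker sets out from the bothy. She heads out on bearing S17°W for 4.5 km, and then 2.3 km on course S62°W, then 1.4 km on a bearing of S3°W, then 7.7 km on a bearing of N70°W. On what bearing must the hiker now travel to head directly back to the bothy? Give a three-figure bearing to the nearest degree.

069°

Leg 1 (S17°W, 4.5 km): east 4.5 sin 197° = -1.32, north 4.5 cos 197° = -4.30
Leg 2 (S62°W, 2.3 km): east 2.3 sin 242° = -2.03, north 2.3 cos 242° = -1.08
Leg 3 (S3°W, 1.4 km): east 1.4 sin 183° = -0.07, north 1.4 cos 183° = -1.40
Leg 4 (N70°W, 7.7 km): east 7.7 sin 290° = -7.24, north 7.7 cos 290° = 2.63
Net displacement: -10.66 east, -4.15 north. Direction back to start is (10.66, 4.15): bearing = atan2(10.66, 4.15) mod 360° = 68.73° ≈ 069°.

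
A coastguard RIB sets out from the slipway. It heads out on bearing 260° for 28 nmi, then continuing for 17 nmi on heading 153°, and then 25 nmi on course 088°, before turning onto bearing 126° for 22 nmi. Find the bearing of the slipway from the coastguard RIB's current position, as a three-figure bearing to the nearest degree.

324°

Leg 1 (260°, 28 nmi): east 28 sin 260° = -27.57, north 28 cos 260° = -4.86
Leg 2 (153°, 17 nmi): east 17 sin 153° = 7.72, north 17 cos 153° = -15.15
Leg 3 (088°, 25 nmi): east 25 sin 88° = 24.98, north 25 cos 88° = 0.87
Leg 4 (126°, 22 nmi): east 22 sin 126° = 17.80, north 22 cos 126° = -12.93
Net displacement: 22.93 east, -32.07 north. Direction back to start is (-22.93, 32.07): bearing = atan2(-22.93, 32.07) mod 360° = 324.44° ≈ 324°.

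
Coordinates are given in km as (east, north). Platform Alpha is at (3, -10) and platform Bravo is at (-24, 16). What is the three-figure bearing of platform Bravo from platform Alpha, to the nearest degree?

Δeast = -24 − 3 = -27.00; Δnorth = 16 − -10 = 26.00.
Bearing = atan2(Δeast, Δnorth) mod 360° = 313.92° ≈ 314°.

314°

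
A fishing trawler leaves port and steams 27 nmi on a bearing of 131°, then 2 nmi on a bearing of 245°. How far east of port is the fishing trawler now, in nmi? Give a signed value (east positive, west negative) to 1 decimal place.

Leg 1 (131°, 27 nmi): east 27 sin 131° = 20.38, north 27 cos 131° = -17.71
Leg 2 (245°, 2 nmi): east 2 sin 245° = -1.81, north 2 cos 245° = -0.85
Net east component: 18.56 nmi.

18.6 nmi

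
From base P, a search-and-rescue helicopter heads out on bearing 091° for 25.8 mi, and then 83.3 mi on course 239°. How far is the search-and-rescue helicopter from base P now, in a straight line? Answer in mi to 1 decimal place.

62.9 mi

Leg 1 (091°, 25.8 mi): east 25.8 sin 91° = 25.80, north 25.8 cos 91° = -0.45
Leg 2 (239°, 83.3 mi): east 83.3 sin 239° = -71.40, north 83.3 cos 239° = -42.90
Net: -45.61 east, -43.35 north. Distance = √((-45.61)² + (-43.35)²) = 62.924 mi.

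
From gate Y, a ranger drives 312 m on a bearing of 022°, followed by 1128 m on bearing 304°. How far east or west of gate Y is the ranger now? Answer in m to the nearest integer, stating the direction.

Leg 1 (022°, 312 m): east 312 sin 22° = 116.88, north 312 cos 22° = 289.28
Leg 2 (304°, 1128 m): east 1128 sin 304° = -935.15, north 1128 cos 304° = 630.77
Net east component: -818.28 m.

818 m west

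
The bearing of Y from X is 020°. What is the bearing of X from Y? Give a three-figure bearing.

200°

Back-bearing = 020° + 180° = 200°.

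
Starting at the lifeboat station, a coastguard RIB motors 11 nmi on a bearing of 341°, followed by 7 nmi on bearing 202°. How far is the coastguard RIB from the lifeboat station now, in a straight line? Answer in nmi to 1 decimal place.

7.3 nmi

Leg 1 (341°, 11 nmi): east 11 sin 341° = -3.58, north 11 cos 341° = 10.40
Leg 2 (202°, 7 nmi): east 7 sin 202° = -2.62, north 7 cos 202° = -6.49
Net: -6.20 east, 3.91 north. Distance = √((-6.20)² + (3.91)²) = 7.333 nmi.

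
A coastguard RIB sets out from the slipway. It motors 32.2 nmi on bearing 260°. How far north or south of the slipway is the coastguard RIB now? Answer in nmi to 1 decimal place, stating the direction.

5.6 nmi south

Leg 1 (260°, 32.2 nmi): east 32.2 sin 260° = -31.71, north 32.2 cos 260° = -5.59
Net north component: -5.59 nmi.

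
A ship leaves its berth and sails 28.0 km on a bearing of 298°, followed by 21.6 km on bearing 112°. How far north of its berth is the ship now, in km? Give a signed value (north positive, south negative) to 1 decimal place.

Leg 1 (298°, 28.0 km): east 28.0 sin 298° = -24.72, north 28.0 cos 298° = 13.15
Leg 2 (112°, 21.6 km): east 21.6 sin 112° = 20.03, north 21.6 cos 112° = -8.09
Net north component: 5.05 km.

5.1 km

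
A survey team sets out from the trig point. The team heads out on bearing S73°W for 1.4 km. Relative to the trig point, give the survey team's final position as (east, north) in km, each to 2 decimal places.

Leg 1 (S73°W, 1.4 km): east 1.4 sin 253° = -1.34, north 1.4 cos 253° = -0.41
Summing: -1.34 km east, -0.41 km north → (-1.34, -0.41).

(-1.34, -0.41)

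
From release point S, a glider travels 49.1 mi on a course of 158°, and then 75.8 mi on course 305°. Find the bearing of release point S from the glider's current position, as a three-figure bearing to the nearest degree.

Leg 1 (158°, 49.1 mi): east 49.1 sin 158° = 18.39, north 49.1 cos 158° = -45.52
Leg 2 (305°, 75.8 mi): east 75.8 sin 305° = -62.09, north 75.8 cos 305° = 43.48
Net displacement: -43.70 east, -2.05 north. Direction back to start is (43.70, 2.05): bearing = atan2(43.70, 2.05) mod 360° = 87.32° ≈ 087°.

087°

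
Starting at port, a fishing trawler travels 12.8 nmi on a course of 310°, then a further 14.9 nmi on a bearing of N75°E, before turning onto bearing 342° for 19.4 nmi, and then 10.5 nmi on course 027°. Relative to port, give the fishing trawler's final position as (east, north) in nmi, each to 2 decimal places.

(3.36, 39.89)

Leg 1 (310°, 12.8 nmi): east 12.8 sin 310° = -9.81, north 12.8 cos 310° = 8.23
Leg 2 (N75°E, 14.9 nmi): east 14.9 sin 75° = 14.39, north 14.9 cos 75° = 3.86
Leg 3 (342°, 19.4 nmi): east 19.4 sin 342° = -5.99, north 19.4 cos 342° = 18.45
Leg 4 (027°, 10.5 nmi): east 10.5 sin 27° = 4.77, north 10.5 cos 27° = 9.36
Summing: 3.36 nmi east, 39.89 nmi north → (3.36, 39.89).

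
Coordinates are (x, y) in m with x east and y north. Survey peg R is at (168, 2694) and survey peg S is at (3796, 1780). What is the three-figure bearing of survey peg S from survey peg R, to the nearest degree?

104°

Δeast = 3796 − 168 = 3628.00; Δnorth = 1780 − 2694 = -914.00.
Bearing = atan2(Δeast, Δnorth) mod 360° = 104.14° ≈ 104°.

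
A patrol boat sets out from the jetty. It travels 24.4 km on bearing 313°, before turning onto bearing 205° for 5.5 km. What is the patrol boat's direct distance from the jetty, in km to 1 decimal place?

23.3 km

Leg 1 (313°, 24.4 km): east 24.4 sin 313° = -17.85, north 24.4 cos 313° = 16.64
Leg 2 (205°, 5.5 km): east 5.5 sin 205° = -2.32, north 5.5 cos 205° = -4.98
Net: -20.17 east, 11.66 north. Distance = √((-20.17)² + (11.66)²) = 23.295 km.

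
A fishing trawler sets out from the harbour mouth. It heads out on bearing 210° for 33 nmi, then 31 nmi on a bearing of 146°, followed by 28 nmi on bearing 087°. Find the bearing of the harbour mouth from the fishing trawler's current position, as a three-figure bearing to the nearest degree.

331°

Leg 1 (210°, 33 nmi): east 33 sin 210° = -16.50, north 33 cos 210° = -28.58
Leg 2 (146°, 31 nmi): east 31 sin 146° = 17.33, north 31 cos 146° = -25.70
Leg 3 (087°, 28 nmi): east 28 sin 87° = 27.96, north 28 cos 87° = 1.47
Net displacement: 28.80 east, -52.81 north. Direction back to start is (-28.80, 52.81): bearing = atan2(-28.80, 52.81) mod 360° = 331.40° ≈ 331°.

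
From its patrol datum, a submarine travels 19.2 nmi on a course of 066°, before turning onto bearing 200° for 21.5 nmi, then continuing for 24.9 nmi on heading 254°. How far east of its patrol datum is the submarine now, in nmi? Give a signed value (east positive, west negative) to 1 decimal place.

-13.7 nmi

Leg 1 (066°, 19.2 nmi): east 19.2 sin 66° = 17.54, north 19.2 cos 66° = 7.81
Leg 2 (200°, 21.5 nmi): east 21.5 sin 200° = -7.35, north 21.5 cos 200° = -20.20
Leg 3 (254°, 24.9 nmi): east 24.9 sin 254° = -23.94, north 24.9 cos 254° = -6.86
Net east component: -13.75 nmi.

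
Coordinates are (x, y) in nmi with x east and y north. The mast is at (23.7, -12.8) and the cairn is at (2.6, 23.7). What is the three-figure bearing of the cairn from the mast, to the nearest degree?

330°

Δeast = 2.6 − 23.7 = -21.10; Δnorth = 23.7 − -12.8 = 36.50.
Bearing = atan2(Δeast, Δnorth) mod 360° = 329.97° ≈ 330°.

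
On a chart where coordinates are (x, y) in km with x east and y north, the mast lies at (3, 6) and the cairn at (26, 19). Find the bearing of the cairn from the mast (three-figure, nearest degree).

Δeast = 26 − 3 = 23.00; Δnorth = 19 − 6 = 13.00.
Bearing = atan2(Δeast, Δnorth) mod 360° = 60.52° ≈ 061°.

061°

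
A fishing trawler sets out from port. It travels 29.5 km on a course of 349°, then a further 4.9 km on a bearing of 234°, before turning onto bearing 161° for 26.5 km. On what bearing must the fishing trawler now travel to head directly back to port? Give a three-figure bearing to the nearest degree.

137°

Leg 1 (349°, 29.5 km): east 29.5 sin 349° = -5.63, north 29.5 cos 349° = 28.96
Leg 2 (234°, 4.9 km): east 4.9 sin 234° = -3.96, north 4.9 cos 234° = -2.88
Leg 3 (161°, 26.5 km): east 26.5 sin 161° = 8.63, north 26.5 cos 161° = -25.06
Net displacement: -0.97 east, 1.02 north. Direction back to start is (0.97, -1.02): bearing = atan2(0.97, -1.02) mod 360° = 136.62° ≈ 137°.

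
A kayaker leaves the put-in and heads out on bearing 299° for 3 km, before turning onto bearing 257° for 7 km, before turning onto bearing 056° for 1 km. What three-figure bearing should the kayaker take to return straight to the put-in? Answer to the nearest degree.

Leg 1 (299°, 3 km): east 3 sin 299° = -2.62, north 3 cos 299° = 1.45
Leg 2 (257°, 7 km): east 7 sin 257° = -6.82, north 7 cos 257° = -1.57
Leg 3 (056°, 1 km): east 1 sin 56° = 0.83, north 1 cos 56° = 0.56
Net displacement: -8.62 east, 0.44 north. Direction back to start is (8.62, -0.44): bearing = atan2(8.62, -0.44) mod 360° = 92.92° ≈ 093°.

093°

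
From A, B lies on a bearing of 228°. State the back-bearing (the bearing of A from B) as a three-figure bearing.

Back-bearing = 228° − 180° = 048°.

048°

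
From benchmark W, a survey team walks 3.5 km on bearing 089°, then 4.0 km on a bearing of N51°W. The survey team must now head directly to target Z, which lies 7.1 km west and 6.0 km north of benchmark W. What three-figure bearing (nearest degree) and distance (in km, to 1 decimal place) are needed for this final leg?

Leg 1 (089°, 3.5 km): east 3.5 sin 89° = 3.50, north 3.5 cos 89° = 0.06
Leg 2 (N51°W, 4.0 km): east 4.0 sin 309° = -3.11, north 4.0 cos 309° = 2.52
Current position: (0.39, 2.58). Target: (-7.1, 6.0). Remaining: Δeast = -7.49, Δnorth = 3.42.
Bearing = atan2(-7.49, 3.42) mod 360° = 294.55°; distance = √((-7.49)² + (3.42)²) = 8.235 km.

295°, 8.2 km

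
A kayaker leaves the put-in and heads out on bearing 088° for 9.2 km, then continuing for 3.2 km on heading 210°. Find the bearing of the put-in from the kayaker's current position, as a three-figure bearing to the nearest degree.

Leg 1 (088°, 9.2 km): east 9.2 sin 88° = 9.19, north 9.2 cos 88° = 0.32
Leg 2 (210°, 3.2 km): east 3.2 sin 210° = -1.60, north 3.2 cos 210° = -2.77
Net displacement: 7.59 east, -2.45 north. Direction back to start is (-7.59, 2.45): bearing = atan2(-7.59, 2.45) mod 360° = 287.88° ≈ 288°.

288°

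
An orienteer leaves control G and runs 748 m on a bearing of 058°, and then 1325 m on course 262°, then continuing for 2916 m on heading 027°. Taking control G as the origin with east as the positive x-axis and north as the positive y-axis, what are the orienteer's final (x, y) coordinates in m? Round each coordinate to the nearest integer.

Leg 1 (058°, 748 m): east 748 sin 58° = 634.34, north 748 cos 58° = 396.38
Leg 2 (262°, 1325 m): east 1325 sin 262° = -1312.11, north 1325 cos 262° = -184.40
Leg 3 (027°, 2916 m): east 2916 sin 27° = 1323.84, north 2916 cos 27° = 2598.18
Summing: 646.07 m east, 2810.15 m north → (646, 2810).

(646, 2810)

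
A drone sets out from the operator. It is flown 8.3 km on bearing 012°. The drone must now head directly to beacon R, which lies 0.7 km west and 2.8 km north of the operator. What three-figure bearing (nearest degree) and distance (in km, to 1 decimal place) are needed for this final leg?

Leg 1 (012°, 8.3 km): east 8.3 sin 12° = 1.73, north 8.3 cos 12° = 8.12
Current position: (1.73, 8.12). Target: (-0.7, 2.8). Remaining: Δeast = -2.43, Δnorth = -5.32.
Bearing = atan2(-2.43, -5.32) mod 360° = 204.52°; distance = √((-2.43)² + (-5.32)²) = 5.846 km.

205°, 5.8 km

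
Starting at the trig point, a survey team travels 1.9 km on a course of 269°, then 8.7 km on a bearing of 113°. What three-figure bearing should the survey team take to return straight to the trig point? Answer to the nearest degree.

Leg 1 (269°, 1.9 km): east 1.9 sin 269° = -1.90, north 1.9 cos 269° = -0.03
Leg 2 (113°, 8.7 km): east 8.7 sin 113° = 8.01, north 8.7 cos 113° = -3.40
Net displacement: 6.11 east, -3.43 north. Direction back to start is (-6.11, 3.43): bearing = atan2(-6.11, 3.43) mod 360° = 299.33° ≈ 299°.

299°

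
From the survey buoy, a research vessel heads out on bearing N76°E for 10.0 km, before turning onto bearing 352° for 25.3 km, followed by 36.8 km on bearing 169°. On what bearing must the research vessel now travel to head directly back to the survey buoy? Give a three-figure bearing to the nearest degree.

Leg 1 (N76°E, 10.0 km): east 10.0 sin 76° = 9.70, north 10.0 cos 76° = 2.42
Leg 2 (352°, 25.3 km): east 25.3 sin 352° = -3.52, north 25.3 cos 352° = 25.05
Leg 3 (169°, 36.8 km): east 36.8 sin 169° = 7.02, north 36.8 cos 169° = -36.12
Net displacement: 13.20 east, -8.65 north. Direction back to start is (-13.20, 8.65): bearing = atan2(-13.20, 8.65) mod 360° = 303.23° ≈ 303°.

303°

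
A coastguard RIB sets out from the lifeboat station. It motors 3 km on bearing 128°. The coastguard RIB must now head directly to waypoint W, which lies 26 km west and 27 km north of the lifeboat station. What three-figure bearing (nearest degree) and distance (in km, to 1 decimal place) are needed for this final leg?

Leg 1 (128°, 3 km): east 3 sin 128° = 2.36, north 3 cos 128° = -1.85
Current position: (2.36, -1.85). Target: (-26, 27). Remaining: Δeast = -28.36, Δnorth = 28.85.
Bearing = atan2(-28.36, 28.85) mod 360° = 315.48°; distance = √((-28.36)² + (28.85)²) = 40.456 km.

315°, 40.5 km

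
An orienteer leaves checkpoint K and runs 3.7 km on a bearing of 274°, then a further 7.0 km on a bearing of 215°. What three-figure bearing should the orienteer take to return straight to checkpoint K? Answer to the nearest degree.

Leg 1 (274°, 3.7 km): east 3.7 sin 274° = -3.69, north 3.7 cos 274° = 0.26
Leg 2 (215°, 7.0 km): east 7.0 sin 215° = -4.02, north 7.0 cos 215° = -5.73
Net displacement: -7.71 east, -5.48 north. Direction back to start is (7.71, 5.48): bearing = atan2(7.71, 5.48) mod 360° = 54.60° ≈ 055°.

055°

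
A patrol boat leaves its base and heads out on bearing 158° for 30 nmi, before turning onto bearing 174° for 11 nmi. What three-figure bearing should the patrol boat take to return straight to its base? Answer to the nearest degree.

342°

Leg 1 (158°, 30 nmi): east 30 sin 158° = 11.24, north 30 cos 158° = -27.82
Leg 2 (174°, 11 nmi): east 11 sin 174° = 1.15, north 11 cos 174° = -10.94
Net displacement: 12.39 east, -38.76 north. Direction back to start is (-12.39, 38.76): bearing = atan2(-12.39, 38.76) mod 360° = 342.27° ≈ 342°.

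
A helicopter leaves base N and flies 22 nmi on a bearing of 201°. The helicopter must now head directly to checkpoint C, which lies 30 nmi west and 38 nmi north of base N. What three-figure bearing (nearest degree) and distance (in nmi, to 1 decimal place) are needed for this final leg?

Leg 1 (201°, 22 nmi): east 22 sin 201° = -7.88, north 22 cos 201° = -20.54
Current position: (-7.88, -20.54). Target: (-30, 38). Remaining: Δeast = -22.12, Δnorth = 58.54.
Bearing = atan2(-22.12, 58.54) mod 360° = 339.30°; distance = √((-22.12)² + (58.54)²) = 62.577 nmi.

339°, 62.6 nmi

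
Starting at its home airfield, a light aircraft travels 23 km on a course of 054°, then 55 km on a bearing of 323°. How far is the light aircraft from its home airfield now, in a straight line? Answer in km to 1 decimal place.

59.2 km

Leg 1 (054°, 23 km): east 23 sin 54° = 18.61, north 23 cos 54° = 13.52
Leg 2 (323°, 55 km): east 55 sin 323° = -33.10, north 55 cos 323° = 43.92
Net: -14.49 east, 57.44 north. Distance = √((-14.49)² + (57.44)²) = 59.244 km.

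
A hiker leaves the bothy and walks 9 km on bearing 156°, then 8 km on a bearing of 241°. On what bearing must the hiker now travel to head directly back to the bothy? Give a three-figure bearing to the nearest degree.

015°

Leg 1 (156°, 9 km): east 9 sin 156° = 3.66, north 9 cos 156° = -8.22
Leg 2 (241°, 8 km): east 8 sin 241° = -7.00, north 8 cos 241° = -3.88
Net displacement: -3.34 east, -12.10 north. Direction back to start is (3.34, 12.10): bearing = atan2(3.34, 12.10) mod 360° = 15.41° ≈ 015°.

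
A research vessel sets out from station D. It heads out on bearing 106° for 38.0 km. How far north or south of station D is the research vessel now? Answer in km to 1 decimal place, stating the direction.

10.5 km south

Leg 1 (106°, 38.0 km): east 38.0 sin 106° = 36.53, north 38.0 cos 106° = -10.47
Net north component: -10.47 km.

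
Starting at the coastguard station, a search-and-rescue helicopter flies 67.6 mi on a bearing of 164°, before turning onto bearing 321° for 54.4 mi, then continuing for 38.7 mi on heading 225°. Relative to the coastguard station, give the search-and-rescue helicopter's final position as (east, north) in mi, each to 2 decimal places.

Leg 1 (164°, 67.6 mi): east 67.6 sin 164° = 18.63, north 67.6 cos 164° = -64.98
Leg 2 (321°, 54.4 mi): east 54.4 sin 321° = -34.24, north 54.4 cos 321° = 42.28
Leg 3 (225°, 38.7 mi): east 38.7 sin 225° = -27.37, north 38.7 cos 225° = -27.37
Summing: -42.97 mi east, -50.07 mi north → (-42.97, -50.07).

(-42.97, -50.07)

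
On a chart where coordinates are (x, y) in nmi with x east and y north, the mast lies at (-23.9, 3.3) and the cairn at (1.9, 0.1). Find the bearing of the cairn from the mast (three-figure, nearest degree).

097°

Δeast = 1.9 − -23.9 = 25.80; Δnorth = 0.1 − 3.3 = -3.20.
Bearing = atan2(Δeast, Δnorth) mod 360° = 97.07° ≈ 097°.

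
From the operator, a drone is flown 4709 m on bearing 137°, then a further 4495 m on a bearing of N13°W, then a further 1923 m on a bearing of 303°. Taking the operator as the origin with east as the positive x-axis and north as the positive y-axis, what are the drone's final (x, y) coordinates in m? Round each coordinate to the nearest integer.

Leg 1 (137°, 4709 m): east 4709 sin 137° = 3211.53, north 4709 cos 137° = -3443.94
Leg 2 (N13°W, 4495 m): east 4495 sin 347° = -1011.15, north 4495 cos 347° = 4379.79
Leg 3 (303°, 1923 m): east 1923 sin 303° = -1612.76, north 1923 cos 303° = 1047.34
Summing: 587.61 m east, 1983.19 m north → (588, 1983).

(588, 1983)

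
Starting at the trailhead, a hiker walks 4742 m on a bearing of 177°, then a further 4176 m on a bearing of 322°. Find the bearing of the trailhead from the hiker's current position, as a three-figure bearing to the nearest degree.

Leg 1 (177°, 4742 m): east 4742 sin 177° = 248.18, north 4742 cos 177° = -4735.50
Leg 2 (322°, 4176 m): east 4176 sin 322° = -2571.00, north 4176 cos 322° = 3290.73
Net displacement: -2322.83 east, -1444.77 north. Direction back to start is (2322.83, 1444.77): bearing = atan2(2322.83, 1444.77) mod 360° = 58.12° ≈ 058°.

058°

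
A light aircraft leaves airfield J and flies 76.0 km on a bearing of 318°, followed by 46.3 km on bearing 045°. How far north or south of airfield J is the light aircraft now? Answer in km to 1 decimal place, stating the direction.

89.2 km north

Leg 1 (318°, 76.0 km): east 76.0 sin 318° = -50.85, north 76.0 cos 318° = 56.48
Leg 2 (045°, 46.3 km): east 46.3 sin 45° = 32.74, north 46.3 cos 45° = 32.74
Net north component: 89.22 km.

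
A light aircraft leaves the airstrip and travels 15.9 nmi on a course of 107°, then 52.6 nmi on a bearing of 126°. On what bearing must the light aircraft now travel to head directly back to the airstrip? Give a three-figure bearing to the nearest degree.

302°

Leg 1 (107°, 15.9 nmi): east 15.9 sin 107° = 15.21, north 15.9 cos 107° = -4.65
Leg 2 (126°, 52.6 nmi): east 52.6 sin 126° = 42.55, north 52.6 cos 126° = -30.92
Net displacement: 57.76 east, -35.57 north. Direction back to start is (-57.76, 35.57): bearing = atan2(-57.76, 35.57) mod 360° = 301.62° ≈ 302°.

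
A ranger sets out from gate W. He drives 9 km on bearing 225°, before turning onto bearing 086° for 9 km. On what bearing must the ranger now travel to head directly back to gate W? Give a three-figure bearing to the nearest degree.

Leg 1 (225°, 9 km): east 9 sin 225° = -6.36, north 9 cos 225° = -6.36
Leg 2 (086°, 9 km): east 9 sin 86° = 8.98, north 9 cos 86° = 0.63
Net displacement: 2.61 east, -5.74 north. Direction back to start is (-2.61, 5.74): bearing = atan2(-2.61, 5.74) mod 360° = 335.50° ≈ 336°.

336°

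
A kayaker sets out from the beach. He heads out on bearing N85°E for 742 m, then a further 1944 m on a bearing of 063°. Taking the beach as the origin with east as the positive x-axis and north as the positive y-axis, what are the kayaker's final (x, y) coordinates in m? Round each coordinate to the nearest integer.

(2471, 947)

Leg 1 (N85°E, 742 m): east 742 sin 85° = 739.18, north 742 cos 85° = 64.67
Leg 2 (063°, 1944 m): east 1944 sin 63° = 1732.12, north 1944 cos 63° = 882.56
Summing: 2471.29 m east, 947.23 m north → (2471, 947).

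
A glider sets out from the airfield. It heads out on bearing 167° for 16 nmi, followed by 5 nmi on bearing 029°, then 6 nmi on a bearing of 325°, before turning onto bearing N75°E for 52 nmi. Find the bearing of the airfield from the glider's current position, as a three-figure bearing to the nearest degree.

Leg 1 (167°, 16 nmi): east 16 sin 167° = 3.60, north 16 cos 167° = -15.59
Leg 2 (029°, 5 nmi): east 5 sin 29° = 2.42, north 5 cos 29° = 4.37
Leg 3 (325°, 6 nmi): east 6 sin 325° = -3.44, north 6 cos 325° = 4.91
Leg 4 (N75°E, 52 nmi): east 52 sin 75° = 50.23, north 52 cos 75° = 13.46
Net displacement: 52.81 east, 7.16 north. Direction back to start is (-52.81, -7.16): bearing = atan2(-52.81, -7.16) mod 360° = 262.28° ≈ 262°.

262°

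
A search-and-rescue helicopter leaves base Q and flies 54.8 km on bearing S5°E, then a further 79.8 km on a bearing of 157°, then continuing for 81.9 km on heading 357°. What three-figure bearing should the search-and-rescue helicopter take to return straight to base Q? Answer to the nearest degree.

Leg 1 (S5°E, 54.8 km): east 54.8 sin 175° = 4.78, north 54.8 cos 175° = -54.59
Leg 2 (157°, 79.8 km): east 79.8 sin 157° = 31.18, north 79.8 cos 157° = -73.46
Leg 3 (357°, 81.9 km): east 81.9 sin 357° = -4.29, north 81.9 cos 357° = 81.79
Net displacement: 31.67 east, -46.26 north. Direction back to start is (-31.67, 46.26): bearing = atan2(-31.67, 46.26) mod 360° = 325.60° ≈ 326°.

326°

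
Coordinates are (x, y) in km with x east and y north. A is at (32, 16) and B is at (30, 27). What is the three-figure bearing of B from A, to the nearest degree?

Δeast = 30 − 32 = -2.00; Δnorth = 27 − 16 = 11.00.
Bearing = atan2(Δeast, Δnorth) mod 360° = 349.70° ≈ 350°.

350°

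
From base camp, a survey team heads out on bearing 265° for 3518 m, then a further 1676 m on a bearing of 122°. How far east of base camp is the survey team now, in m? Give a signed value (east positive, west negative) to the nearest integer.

-2083 m

Leg 1 (265°, 3518 m): east 3518 sin 265° = -3504.61, north 3518 cos 265° = -306.61
Leg 2 (122°, 1676 m): east 1676 sin 122° = 1421.33, north 1676 cos 122° = -888.14
Net east component: -2083.28 m.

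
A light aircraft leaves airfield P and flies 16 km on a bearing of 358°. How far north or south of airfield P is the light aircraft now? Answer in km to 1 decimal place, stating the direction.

16.0 km north

Leg 1 (358°, 16 km): east 16 sin 358° = -0.56, north 16 cos 358° = 15.99
Net north component: 15.99 km.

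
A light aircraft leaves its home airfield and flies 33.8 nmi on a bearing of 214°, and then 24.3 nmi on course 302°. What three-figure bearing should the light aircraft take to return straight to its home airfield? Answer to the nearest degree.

069°

Leg 1 (214°, 33.8 nmi): east 33.8 sin 214° = -18.90, north 33.8 cos 214° = -28.02
Leg 2 (302°, 24.3 nmi): east 24.3 sin 302° = -20.61, north 24.3 cos 302° = 12.88
Net displacement: -39.51 east, -15.14 north. Direction back to start is (39.51, 15.14): bearing = atan2(39.51, 15.14) mod 360° = 69.03° ≈ 069°.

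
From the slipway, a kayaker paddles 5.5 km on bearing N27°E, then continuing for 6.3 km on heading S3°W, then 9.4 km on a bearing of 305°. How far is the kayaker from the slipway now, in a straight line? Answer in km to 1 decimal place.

Leg 1 (N27°E, 5.5 km): east 5.5 sin 27° = 2.50, north 5.5 cos 27° = 4.90
Leg 2 (S3°W, 6.3 km): east 6.3 sin 183° = -0.33, north 6.3 cos 183° = -6.29
Leg 3 (305°, 9.4 km): east 9.4 sin 305° = -7.70, north 9.4 cos 305° = 5.39
Net: -5.53 east, 4.00 north. Distance = √((-5.53)² + (4.00)²) = 6.828 km.

6.8 km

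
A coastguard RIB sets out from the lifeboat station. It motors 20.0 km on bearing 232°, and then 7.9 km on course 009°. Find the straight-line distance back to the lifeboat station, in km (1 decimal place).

Leg 1 (232°, 20.0 km): east 20.0 sin 232° = -15.76, north 20.0 cos 232° = -12.31
Leg 2 (009°, 7.9 km): east 7.9 sin 9° = 1.24, north 7.9 cos 9° = 7.80
Net: -14.52 east, -4.51 north. Distance = √((-14.52)² + (-4.51)²) = 15.209 km.

15.2 km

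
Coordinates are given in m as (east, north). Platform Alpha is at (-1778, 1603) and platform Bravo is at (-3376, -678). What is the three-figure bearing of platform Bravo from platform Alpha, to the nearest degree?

Δeast = -3376 − -1778 = -1598.00; Δnorth = -678 − 1603 = -2281.00.
Bearing = atan2(Δeast, Δnorth) mod 360° = 215.01° ≈ 215°.

215°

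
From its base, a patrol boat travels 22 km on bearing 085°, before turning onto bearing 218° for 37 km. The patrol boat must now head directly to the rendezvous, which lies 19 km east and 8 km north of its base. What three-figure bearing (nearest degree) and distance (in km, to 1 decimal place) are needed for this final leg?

029°, 40.5 km

Leg 1 (085°, 22 km): east 22 sin 85° = 21.92, north 22 cos 85° = 1.92
Leg 2 (218°, 37 km): east 37 sin 218° = -22.78, north 37 cos 218° = -29.16
Current position: (-0.86, -27.24). Target: (19, 8). Remaining: Δeast = 19.86, Δnorth = 35.24.
Bearing = atan2(19.86, 35.24) mod 360° = 29.41°; distance = √((19.86)² + (35.24)²) = 40.452 km.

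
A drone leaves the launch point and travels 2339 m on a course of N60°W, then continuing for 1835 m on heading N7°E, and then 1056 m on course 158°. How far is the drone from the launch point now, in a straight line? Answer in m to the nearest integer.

Leg 1 (N60°W, 2339 m): east 2339 sin 300° = -2025.63, north 2339 cos 300° = 1169.50
Leg 2 (N7°E, 1835 m): east 1835 sin 7° = 223.63, north 1835 cos 7° = 1821.32
Leg 3 (158°, 1056 m): east 1056 sin 158° = 395.58, north 1056 cos 158° = -979.11
Net: -1406.42 east, 2011.72 north. Distance = √((-1406.42)² + (2011.72)²) = 2454.591 m.

2455 m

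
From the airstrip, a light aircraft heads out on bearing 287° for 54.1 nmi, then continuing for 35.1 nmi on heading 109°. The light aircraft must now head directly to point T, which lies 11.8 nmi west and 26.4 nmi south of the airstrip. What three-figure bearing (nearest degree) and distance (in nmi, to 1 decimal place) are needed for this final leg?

Leg 1 (287°, 54.1 nmi): east 54.1 sin 287° = -51.74, north 54.1 cos 287° = 15.82
Leg 2 (109°, 35.1 nmi): east 35.1 sin 109° = 33.19, north 35.1 cos 109° = -11.43
Current position: (-18.55, 4.39). Target: (-11.8, -26.4). Remaining: Δeast = 6.75, Δnorth = -30.79.
Bearing = atan2(6.75, -30.79) mod 360° = 167.64°; distance = √((6.75)² + (-30.79)²) = 31.521 nmi.

168°, 31.5 nmi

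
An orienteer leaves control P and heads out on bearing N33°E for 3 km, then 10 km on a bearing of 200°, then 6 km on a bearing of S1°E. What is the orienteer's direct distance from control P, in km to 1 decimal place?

Leg 1 (N33°E, 3 km): east 3 sin 33° = 1.63, north 3 cos 33° = 2.52
Leg 2 (200°, 10 km): east 10 sin 200° = -3.42, north 10 cos 200° = -9.40
Leg 3 (S1°E, 6 km): east 6 sin 179° = 0.10, north 6 cos 179° = -6.00
Net: -1.68 east, -12.88 north. Distance = √((-1.68)² + (-12.88)²) = 12.989 km.

13.0 km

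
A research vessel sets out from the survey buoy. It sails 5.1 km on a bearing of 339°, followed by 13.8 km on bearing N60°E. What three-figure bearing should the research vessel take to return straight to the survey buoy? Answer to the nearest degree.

Leg 1 (339°, 5.1 km): east 5.1 sin 339° = -1.83, north 5.1 cos 339° = 4.76
Leg 2 (N60°E, 13.8 km): east 13.8 sin 60° = 11.95, north 13.8 cos 60° = 6.90
Net displacement: 10.12 east, 11.66 north. Direction back to start is (-10.12, -11.66): bearing = atan2(-10.12, -11.66) mod 360° = 220.96° ≈ 221°.

221°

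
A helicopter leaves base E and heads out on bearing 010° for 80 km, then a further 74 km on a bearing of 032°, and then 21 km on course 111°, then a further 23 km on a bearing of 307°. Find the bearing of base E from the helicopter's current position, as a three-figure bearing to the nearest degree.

Leg 1 (010°, 80 km): east 80 sin 10° = 13.89, north 80 cos 10° = 78.78
Leg 2 (032°, 74 km): east 74 sin 32° = 39.21, north 74 cos 32° = 62.76
Leg 3 (111°, 21 km): east 21 sin 111° = 19.61, north 21 cos 111° = -7.53
Leg 4 (307°, 23 km): east 23 sin 307° = -18.37, north 23 cos 307° = 13.84
Net displacement: 54.34 east, 147.86 north. Direction back to start is (-54.34, -147.86): bearing = atan2(-54.34, -147.86) mod 360° = 200.18° ≈ 200°.

200°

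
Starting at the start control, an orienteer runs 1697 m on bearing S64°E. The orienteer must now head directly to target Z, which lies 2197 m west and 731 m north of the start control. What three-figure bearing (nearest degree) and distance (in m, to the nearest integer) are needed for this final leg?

292°, 4004 m

Leg 1 (S64°E, 1697 m): east 1697 sin 116° = 1525.25, north 1697 cos 116° = -743.92
Current position: (1525.25, -743.92). Target: (-2197, 731). Remaining: Δeast = -3722.25, Δnorth = 1474.92.
Bearing = atan2(-3722.25, 1474.92) mod 360° = 291.62°; distance = √((-3722.25)² + (1474.92)²) = 4003.817 m.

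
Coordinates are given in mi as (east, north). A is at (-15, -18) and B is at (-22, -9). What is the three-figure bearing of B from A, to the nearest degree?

Δeast = -22 − -15 = -7.00; Δnorth = -9 − -18 = 9.00.
Bearing = atan2(Δeast, Δnorth) mod 360° = 322.13° ≈ 322°.

322°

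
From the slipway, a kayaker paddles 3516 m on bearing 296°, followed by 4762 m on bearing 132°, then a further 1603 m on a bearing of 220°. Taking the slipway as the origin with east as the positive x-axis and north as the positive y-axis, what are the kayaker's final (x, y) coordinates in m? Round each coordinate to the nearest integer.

Leg 1 (296°, 3516 m): east 3516 sin 296° = -3160.16, north 3516 cos 296° = 1541.31
Leg 2 (132°, 4762 m): east 4762 sin 132° = 3538.86, north 4762 cos 132° = -3186.40
Leg 3 (220°, 1603 m): east 1603 sin 220° = -1030.39, north 1603 cos 220° = -1227.97
Summing: -651.69 m east, -2873.06 m north → (-652, -2873).

(-652, -2873)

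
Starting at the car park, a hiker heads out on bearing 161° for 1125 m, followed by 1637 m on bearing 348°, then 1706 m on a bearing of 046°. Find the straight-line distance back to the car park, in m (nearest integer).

Leg 1 (161°, 1125 m): east 1125 sin 161° = 366.26, north 1125 cos 161° = -1063.71
Leg 2 (348°, 1637 m): east 1637 sin 348° = -340.35, north 1637 cos 348° = 1601.23
Leg 3 (046°, 1706 m): east 1706 sin 46° = 1227.19, north 1706 cos 46° = 1185.09
Net: 1253.11 east, 1722.61 north. Distance = √((1253.11)² + (1722.61)²) = 2130.176 m.

2130 m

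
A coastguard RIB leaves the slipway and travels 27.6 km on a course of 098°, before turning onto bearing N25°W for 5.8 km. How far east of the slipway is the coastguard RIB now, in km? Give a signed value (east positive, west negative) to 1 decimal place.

Leg 1 (098°, 27.6 km): east 27.6 sin 98° = 27.33, north 27.6 cos 98° = -3.84
Leg 2 (N25°W, 5.8 km): east 5.8 sin 335° = -2.45, north 5.8 cos 335° = 5.26
Net east component: 24.88 km.

24.9 km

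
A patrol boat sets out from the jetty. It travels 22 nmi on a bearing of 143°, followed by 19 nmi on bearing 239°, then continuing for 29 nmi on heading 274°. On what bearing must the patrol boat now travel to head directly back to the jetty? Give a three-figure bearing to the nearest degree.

Leg 1 (143°, 22 nmi): east 22 sin 143° = 13.24, north 22 cos 143° = -17.57
Leg 2 (239°, 19 nmi): east 19 sin 239° = -16.29, north 19 cos 239° = -9.79
Leg 3 (274°, 29 nmi): east 29 sin 274° = -28.93, north 29 cos 274° = 2.02
Net displacement: -31.98 east, -25.33 north. Direction back to start is (31.98, 25.33): bearing = atan2(31.98, 25.33) mod 360° = 51.61° ≈ 052°.

052°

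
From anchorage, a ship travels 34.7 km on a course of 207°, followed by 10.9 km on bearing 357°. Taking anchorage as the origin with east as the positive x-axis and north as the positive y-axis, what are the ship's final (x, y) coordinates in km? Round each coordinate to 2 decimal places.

(-16.32, -20.03)

Leg 1 (207°, 34.7 km): east 34.7 sin 207° = -15.75, north 34.7 cos 207° = -30.92
Leg 2 (357°, 10.9 km): east 10.9 sin 357° = -0.57, north 10.9 cos 357° = 10.89
Summing: -16.32 km east, -20.03 km north → (-16.32, -20.03).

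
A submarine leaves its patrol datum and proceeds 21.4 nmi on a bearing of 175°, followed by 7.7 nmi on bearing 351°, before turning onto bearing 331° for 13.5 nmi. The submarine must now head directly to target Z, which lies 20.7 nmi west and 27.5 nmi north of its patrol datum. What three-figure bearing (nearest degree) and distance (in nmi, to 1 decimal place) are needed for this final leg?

Leg 1 (175°, 21.4 nmi): east 21.4 sin 175° = 1.87, north 21.4 cos 175° = -21.32
Leg 2 (351°, 7.7 nmi): east 7.7 sin 351° = -1.20, north 7.7 cos 351° = 7.61
Leg 3 (331°, 13.5 nmi): east 13.5 sin 331° = -6.54, north 13.5 cos 331° = 11.81
Current position: (-5.88, -1.91). Target: (-20.7, 27.5). Remaining: Δeast = -14.82, Δnorth = 29.41.
Bearing = atan2(-14.82, 29.41) mod 360° = 333.26°; distance = √((-14.82)² + (29.41)²) = 32.927 nmi.

333°, 32.9 nmi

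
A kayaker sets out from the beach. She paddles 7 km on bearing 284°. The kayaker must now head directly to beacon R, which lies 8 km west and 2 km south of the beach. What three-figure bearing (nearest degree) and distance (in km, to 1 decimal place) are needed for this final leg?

198°, 3.9 km

Leg 1 (284°, 7 km): east 7 sin 284° = -6.79, north 7 cos 284° = 1.69
Current position: (-6.79, 1.69). Target: (-8, -2). Remaining: Δeast = -1.21, Δnorth = -3.69.
Bearing = atan2(-1.21, -3.69) mod 360° = 198.11°; distance = √((-1.21)² + (-3.69)²) = 3.886 km.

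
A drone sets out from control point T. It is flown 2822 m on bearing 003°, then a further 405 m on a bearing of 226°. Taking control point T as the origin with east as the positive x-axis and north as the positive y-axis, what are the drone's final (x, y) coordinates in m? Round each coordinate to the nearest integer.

Leg 1 (003°, 2822 m): east 2822 sin 3° = 147.69, north 2822 cos 3° = 2818.13
Leg 2 (226°, 405 m): east 405 sin 226° = -291.33, north 405 cos 226° = -281.34
Summing: -143.64 m east, 2536.80 m north → (-144, 2537).

(-144, 2537)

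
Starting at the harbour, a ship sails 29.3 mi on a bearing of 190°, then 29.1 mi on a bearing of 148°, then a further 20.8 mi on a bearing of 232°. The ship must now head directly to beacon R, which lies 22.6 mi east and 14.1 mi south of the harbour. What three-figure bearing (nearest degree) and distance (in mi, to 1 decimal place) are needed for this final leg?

Leg 1 (190°, 29.3 mi): east 29.3 sin 190° = -5.09, north 29.3 cos 190° = -28.85
Leg 2 (148°, 29.1 mi): east 29.1 sin 148° = 15.42, north 29.1 cos 148° = -24.68
Leg 3 (232°, 20.8 mi): east 20.8 sin 232° = -16.39, north 20.8 cos 232° = -12.81
Current position: (-6.06, -66.34). Target: (22.6, -14.1). Remaining: Δeast = 28.66, Δnorth = 52.24.
Bearing = atan2(28.66, 52.24) mod 360° = 28.75°; distance = √((28.66)² + (52.24)²) = 59.583 mi.

029°, 59.6 mi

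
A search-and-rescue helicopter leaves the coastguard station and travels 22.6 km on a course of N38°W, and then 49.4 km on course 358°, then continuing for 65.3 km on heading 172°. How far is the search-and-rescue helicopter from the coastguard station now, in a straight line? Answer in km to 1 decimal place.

7.0 km

Leg 1 (N38°W, 22.6 km): east 22.6 sin 322° = -13.91, north 22.6 cos 322° = 17.81
Leg 2 (358°, 49.4 km): east 49.4 sin 358° = -1.72, north 49.4 cos 358° = 49.37
Leg 3 (172°, 65.3 km): east 65.3 sin 172° = 9.09, north 65.3 cos 172° = -64.66
Net: -6.55 east, 2.51 north. Distance = √((-6.55)² + (2.51)²) = 7.016 km.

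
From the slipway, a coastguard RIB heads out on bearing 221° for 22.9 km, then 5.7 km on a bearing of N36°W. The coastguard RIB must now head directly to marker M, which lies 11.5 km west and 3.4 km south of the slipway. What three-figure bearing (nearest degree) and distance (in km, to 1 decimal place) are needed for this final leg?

Leg 1 (221°, 22.9 km): east 22.9 sin 221° = -15.02, north 22.9 cos 221° = -17.28
Leg 2 (N36°W, 5.7 km): east 5.7 sin 324° = -3.35, north 5.7 cos 324° = 4.61
Current position: (-18.37, -12.67). Target: (-11.5, -3.4). Remaining: Δeast = 6.87, Δnorth = 9.27.
Bearing = atan2(6.87, 9.27) mod 360° = 36.55°; distance = √((6.87)² + (9.27)²) = 11.542 km.

037°, 11.5 km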